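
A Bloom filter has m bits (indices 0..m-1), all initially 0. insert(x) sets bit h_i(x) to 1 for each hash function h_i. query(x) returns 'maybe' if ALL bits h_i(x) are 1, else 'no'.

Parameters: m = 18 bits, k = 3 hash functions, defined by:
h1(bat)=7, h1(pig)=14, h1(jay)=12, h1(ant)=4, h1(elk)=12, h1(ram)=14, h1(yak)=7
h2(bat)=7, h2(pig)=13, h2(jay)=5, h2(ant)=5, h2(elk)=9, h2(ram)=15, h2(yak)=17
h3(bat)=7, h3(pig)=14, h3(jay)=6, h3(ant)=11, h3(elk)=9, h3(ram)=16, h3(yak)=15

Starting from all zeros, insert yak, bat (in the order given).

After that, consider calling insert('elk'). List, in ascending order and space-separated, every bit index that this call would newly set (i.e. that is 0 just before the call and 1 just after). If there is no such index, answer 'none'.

Start: bits=000000000000000000
After insert 'yak': sets bits 7 15 17 -> bits=000000010000000101
After insert 'bat': sets bits 7 -> bits=000000010000000101
insert 'elk' would touch bits 9 12; currently bit9=0, bit12=0
Bits that are 0 among those (would change 0->1): 9 12

Answer: 9 12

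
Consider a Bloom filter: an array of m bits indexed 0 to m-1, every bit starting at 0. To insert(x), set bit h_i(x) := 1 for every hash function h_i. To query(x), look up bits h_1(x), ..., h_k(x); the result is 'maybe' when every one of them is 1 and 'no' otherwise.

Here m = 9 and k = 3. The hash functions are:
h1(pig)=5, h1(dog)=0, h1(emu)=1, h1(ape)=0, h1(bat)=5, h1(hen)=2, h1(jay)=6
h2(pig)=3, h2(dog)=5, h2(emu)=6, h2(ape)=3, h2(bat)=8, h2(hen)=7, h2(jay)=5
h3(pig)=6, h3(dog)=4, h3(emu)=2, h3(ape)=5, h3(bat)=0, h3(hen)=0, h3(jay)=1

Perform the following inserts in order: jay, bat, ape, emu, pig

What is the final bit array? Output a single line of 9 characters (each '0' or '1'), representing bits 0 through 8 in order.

Start: bits=000000000
After insert 'jay': sets bits 1 5 6 -> bits=010001100
After insert 'bat': sets bits 0 5 8 -> bits=110001101
After insert 'ape': sets bits 0 3 5 -> bits=110101101
After insert 'emu': sets bits 1 2 6 -> bits=111101101
After insert 'pig': sets bits 3 5 6 -> bits=111101101

Answer: 111101101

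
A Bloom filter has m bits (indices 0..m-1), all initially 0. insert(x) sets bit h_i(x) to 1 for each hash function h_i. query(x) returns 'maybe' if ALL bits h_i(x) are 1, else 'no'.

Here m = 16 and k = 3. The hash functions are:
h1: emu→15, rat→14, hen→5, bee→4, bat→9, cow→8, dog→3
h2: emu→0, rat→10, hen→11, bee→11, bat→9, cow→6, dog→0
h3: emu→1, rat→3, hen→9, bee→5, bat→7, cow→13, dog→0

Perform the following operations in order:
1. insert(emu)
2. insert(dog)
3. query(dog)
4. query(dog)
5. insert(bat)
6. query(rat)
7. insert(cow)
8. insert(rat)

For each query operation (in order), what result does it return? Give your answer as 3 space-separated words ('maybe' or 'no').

Answer: maybe maybe no

Derivation:
Start: bits=0000000000000000
Op 1: insert emu -> sets bits 0 1 15 -> bits=1100000000000001
Op 2: insert dog -> sets bits 0 3 -> bits=1101000000000001
Op 3: query dog -> checks bit0=1, bit3=1 (all 1) -> maybe
Op 4: query dog -> checks bit0=1, bit3=1 (all 1) -> maybe
Op 5: insert bat -> sets bits 7 9 -> bits=1101000101000001
Op 6: query rat -> checks bit3=1, bit10=0, bit14=0 (has a 0) -> no
Op 7: insert cow -> sets bits 6 8 13 -> bits=1101001111000101
Op 8: insert rat -> sets bits 3 10 14 -> bits=1101001111100111
Query results in order: maybe maybe no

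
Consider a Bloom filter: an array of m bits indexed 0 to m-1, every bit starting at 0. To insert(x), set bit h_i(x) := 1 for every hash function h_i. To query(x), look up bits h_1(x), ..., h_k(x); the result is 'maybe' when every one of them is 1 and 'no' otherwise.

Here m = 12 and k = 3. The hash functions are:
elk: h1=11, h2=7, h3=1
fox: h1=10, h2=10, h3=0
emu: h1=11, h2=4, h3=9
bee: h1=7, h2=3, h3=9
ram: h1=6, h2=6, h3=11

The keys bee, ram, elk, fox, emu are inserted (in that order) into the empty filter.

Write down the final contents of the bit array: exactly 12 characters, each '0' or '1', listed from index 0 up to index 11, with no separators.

Start: bits=000000000000
After insert 'bee': sets bits 3 7 9 -> bits=000100010100
After insert 'ram': sets bits 6 11 -> bits=000100110101
After insert 'elk': sets bits 1 7 11 -> bits=010100110101
After insert 'fox': sets bits 0 10 -> bits=110100110111
After insert 'emu': sets bits 4 9 11 -> bits=110110110111

Answer: 110110110111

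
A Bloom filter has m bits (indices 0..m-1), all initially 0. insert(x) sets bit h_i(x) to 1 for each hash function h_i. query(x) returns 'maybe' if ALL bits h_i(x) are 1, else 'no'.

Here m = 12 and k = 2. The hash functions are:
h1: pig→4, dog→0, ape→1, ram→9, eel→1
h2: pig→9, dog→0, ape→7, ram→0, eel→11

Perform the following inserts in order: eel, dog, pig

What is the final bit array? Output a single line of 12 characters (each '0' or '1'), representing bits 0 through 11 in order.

Answer: 110010000101

Derivation:
Start: bits=000000000000
After insert 'eel': sets bits 1 11 -> bits=010000000001
After insert 'dog': sets bits 0 -> bits=110000000001
After insert 'pig': sets bits 4 9 -> bits=110010000101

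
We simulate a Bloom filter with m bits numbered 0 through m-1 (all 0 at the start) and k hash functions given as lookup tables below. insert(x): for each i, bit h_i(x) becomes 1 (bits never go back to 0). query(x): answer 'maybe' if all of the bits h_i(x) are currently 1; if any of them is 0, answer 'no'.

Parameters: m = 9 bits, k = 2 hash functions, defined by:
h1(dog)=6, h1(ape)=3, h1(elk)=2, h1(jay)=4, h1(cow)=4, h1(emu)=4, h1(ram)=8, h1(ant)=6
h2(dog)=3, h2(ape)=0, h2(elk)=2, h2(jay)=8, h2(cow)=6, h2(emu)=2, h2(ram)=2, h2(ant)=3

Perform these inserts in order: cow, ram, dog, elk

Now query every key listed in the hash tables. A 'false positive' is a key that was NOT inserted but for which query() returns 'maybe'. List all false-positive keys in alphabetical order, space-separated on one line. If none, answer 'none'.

Answer: ant emu jay

Derivation:
Start: bits=000000000
After insert 'cow': sets bits 4 6 -> bits=000010100
After insert 'ram': sets bits 2 8 -> bits=001010101
After insert 'dog': sets bits 3 6 -> bits=001110101
After insert 'elk': sets bits 2 -> bits=001110101
Not inserted: ant ape emu jay — query each against bits=001110101:
query ant: checks bit3=1, bit6=1 (all 1) -> maybe => FALSE POSITIVE
query ape: checks bit0=0, bit3=1 (has a 0) -> no => not a false positive
query emu: checks bit2=1, bit4=1 (all 1) -> maybe => FALSE POSITIVE
query jay: checks bit4=1, bit8=1 (all 1) -> maybe => FALSE POSITIVE
False positives (alphabetical): ant emu jay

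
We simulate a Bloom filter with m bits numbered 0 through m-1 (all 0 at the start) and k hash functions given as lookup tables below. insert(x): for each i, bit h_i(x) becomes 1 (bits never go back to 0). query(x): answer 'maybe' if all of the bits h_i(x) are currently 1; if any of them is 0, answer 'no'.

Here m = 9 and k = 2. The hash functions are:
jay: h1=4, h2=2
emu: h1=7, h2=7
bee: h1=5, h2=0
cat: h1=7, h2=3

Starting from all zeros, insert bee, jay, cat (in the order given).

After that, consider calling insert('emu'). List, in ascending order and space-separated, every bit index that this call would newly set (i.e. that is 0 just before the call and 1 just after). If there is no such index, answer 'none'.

Answer: none

Derivation:
Start: bits=000000000
After insert 'bee': sets bits 0 5 -> bits=100001000
After insert 'jay': sets bits 2 4 -> bits=101011000
After insert 'cat': sets bits 3 7 -> bits=101111010
insert 'emu' would touch bits 7; currently bit7=1
Bits that are 0 among those (would change 0->1): none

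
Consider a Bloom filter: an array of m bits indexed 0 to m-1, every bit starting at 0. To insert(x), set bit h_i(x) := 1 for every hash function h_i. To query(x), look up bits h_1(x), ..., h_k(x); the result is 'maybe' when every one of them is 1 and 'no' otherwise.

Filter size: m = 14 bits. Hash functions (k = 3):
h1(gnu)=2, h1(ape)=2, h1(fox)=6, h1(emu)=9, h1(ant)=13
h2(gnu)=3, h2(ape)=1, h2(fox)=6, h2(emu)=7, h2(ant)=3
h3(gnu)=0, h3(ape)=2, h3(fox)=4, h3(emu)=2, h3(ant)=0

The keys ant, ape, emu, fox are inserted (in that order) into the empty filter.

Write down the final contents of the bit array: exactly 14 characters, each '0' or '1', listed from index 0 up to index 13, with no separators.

Start: bits=00000000000000
After insert 'ant': sets bits 0 3 13 -> bits=10010000000001
After insert 'ape': sets bits 1 2 -> bits=11110000000001
After insert 'emu': sets bits 2 7 9 -> bits=11110001010001
After insert 'fox': sets bits 4 6 -> bits=11111011010001

Answer: 11111011010001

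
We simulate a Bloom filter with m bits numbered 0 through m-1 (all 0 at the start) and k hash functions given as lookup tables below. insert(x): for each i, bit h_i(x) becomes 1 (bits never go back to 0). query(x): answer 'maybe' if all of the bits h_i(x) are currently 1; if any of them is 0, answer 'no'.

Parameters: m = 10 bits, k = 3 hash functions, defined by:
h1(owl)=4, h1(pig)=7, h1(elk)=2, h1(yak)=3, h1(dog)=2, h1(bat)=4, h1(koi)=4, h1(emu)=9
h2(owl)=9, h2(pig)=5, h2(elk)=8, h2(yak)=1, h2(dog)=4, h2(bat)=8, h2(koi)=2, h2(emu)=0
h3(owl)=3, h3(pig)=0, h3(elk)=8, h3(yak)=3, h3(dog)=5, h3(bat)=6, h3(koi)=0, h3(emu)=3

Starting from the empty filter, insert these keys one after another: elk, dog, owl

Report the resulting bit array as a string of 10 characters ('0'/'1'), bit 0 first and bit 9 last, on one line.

Answer: 0011110011

Derivation:
Start: bits=0000000000
After insert 'elk': sets bits 2 8 -> bits=0010000010
After insert 'dog': sets bits 2 4 5 -> bits=0010110010
After insert 'owl': sets bits 3 4 9 -> bits=0011110011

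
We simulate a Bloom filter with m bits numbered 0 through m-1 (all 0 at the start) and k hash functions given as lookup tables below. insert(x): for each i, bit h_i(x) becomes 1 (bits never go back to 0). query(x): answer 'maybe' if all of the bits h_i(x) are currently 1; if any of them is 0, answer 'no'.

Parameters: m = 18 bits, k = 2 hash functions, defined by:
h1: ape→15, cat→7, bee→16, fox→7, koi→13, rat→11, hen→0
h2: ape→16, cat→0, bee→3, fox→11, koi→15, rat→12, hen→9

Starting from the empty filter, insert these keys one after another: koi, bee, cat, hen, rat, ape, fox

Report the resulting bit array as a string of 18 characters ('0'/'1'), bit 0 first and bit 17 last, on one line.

Start: bits=000000000000000000
After insert 'koi': sets bits 13 15 -> bits=000000000000010100
After insert 'bee': sets bits 3 16 -> bits=000100000000010110
After insert 'cat': sets bits 0 7 -> bits=100100010000010110
After insert 'hen': sets bits 0 9 -> bits=100100010100010110
After insert 'rat': sets bits 11 12 -> bits=100100010101110110
After insert 'ape': sets bits 15 16 -> bits=100100010101110110
After insert 'fox': sets bits 7 11 -> bits=100100010101110110

Answer: 100100010101110110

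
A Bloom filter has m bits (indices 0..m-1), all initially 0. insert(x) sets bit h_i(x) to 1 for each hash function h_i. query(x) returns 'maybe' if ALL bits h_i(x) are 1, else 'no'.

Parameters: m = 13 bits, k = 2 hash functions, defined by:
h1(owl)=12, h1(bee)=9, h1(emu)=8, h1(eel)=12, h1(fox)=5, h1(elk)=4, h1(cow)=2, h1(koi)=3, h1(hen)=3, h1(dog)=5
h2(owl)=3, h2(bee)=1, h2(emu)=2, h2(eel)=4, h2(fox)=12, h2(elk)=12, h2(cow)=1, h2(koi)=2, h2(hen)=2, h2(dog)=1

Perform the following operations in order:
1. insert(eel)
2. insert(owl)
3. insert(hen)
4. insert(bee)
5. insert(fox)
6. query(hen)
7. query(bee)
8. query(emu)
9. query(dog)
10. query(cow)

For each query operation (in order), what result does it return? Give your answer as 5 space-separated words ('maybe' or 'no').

Answer: maybe maybe no maybe maybe

Derivation:
Start: bits=0000000000000
Op 1: insert eel -> sets bits 4 12 -> bits=0000100000001
Op 2: insert owl -> sets bits 3 12 -> bits=0001100000001
Op 3: insert hen -> sets bits 2 3 -> bits=0011100000001
Op 4: insert bee -> sets bits 1 9 -> bits=0111100001001
Op 5: insert fox -> sets bits 5 12 -> bits=0111110001001
Op 6: query hen -> checks bit2=1, bit3=1 (all 1) -> maybe
Op 7: query bee -> checks bit1=1, bit9=1 (all 1) -> maybe
Op 8: query emu -> checks bit2=1, bit8=0 (has a 0) -> no
Op 9: query dog -> checks bit1=1, bit5=1 (all 1) -> maybe
Op 10: query cow -> checks bit1=1, bit2=1 (all 1) -> maybe
Query results in order: maybe maybe no maybe maybe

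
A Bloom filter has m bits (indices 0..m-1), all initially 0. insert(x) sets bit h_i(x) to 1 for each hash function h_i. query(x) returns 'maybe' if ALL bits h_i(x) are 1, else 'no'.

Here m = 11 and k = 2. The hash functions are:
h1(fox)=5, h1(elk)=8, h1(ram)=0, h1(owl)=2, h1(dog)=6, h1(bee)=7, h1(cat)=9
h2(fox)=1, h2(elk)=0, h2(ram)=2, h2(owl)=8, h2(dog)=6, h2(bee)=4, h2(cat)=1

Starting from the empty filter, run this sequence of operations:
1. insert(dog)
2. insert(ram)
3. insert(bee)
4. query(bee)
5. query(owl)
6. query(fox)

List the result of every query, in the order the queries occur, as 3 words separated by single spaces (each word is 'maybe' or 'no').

Answer: maybe no no

Derivation:
Start: bits=00000000000
Op 1: insert dog -> sets bits 6 -> bits=00000010000
Op 2: insert ram -> sets bits 0 2 -> bits=10100010000
Op 3: insert bee -> sets bits 4 7 -> bits=10101011000
Op 4: query bee -> checks bit4=1, bit7=1 (all 1) -> maybe
Op 5: query owl -> checks bit2=1, bit8=0 (has a 0) -> no
Op 6: query fox -> checks bit1=0, bit5=0 (has a 0) -> no
Query results in order: maybe no no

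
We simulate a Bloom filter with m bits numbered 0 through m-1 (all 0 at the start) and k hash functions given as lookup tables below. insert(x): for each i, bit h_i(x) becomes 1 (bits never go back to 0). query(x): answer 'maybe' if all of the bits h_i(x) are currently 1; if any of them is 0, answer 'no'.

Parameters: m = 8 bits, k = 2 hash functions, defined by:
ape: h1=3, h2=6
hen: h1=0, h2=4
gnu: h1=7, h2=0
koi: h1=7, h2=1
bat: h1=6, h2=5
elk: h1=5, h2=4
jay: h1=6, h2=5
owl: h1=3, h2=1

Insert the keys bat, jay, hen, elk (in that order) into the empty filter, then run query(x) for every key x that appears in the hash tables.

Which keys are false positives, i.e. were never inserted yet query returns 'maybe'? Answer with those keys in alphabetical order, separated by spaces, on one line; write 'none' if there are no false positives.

Start: bits=00000000
After insert 'bat': sets bits 5 6 -> bits=00000110
After insert 'jay': sets bits 5 6 -> bits=00000110
After insert 'hen': sets bits 0 4 -> bits=10001110
After insert 'elk': sets bits 4 5 -> bits=10001110
Not inserted: ape gnu koi owl — query each against bits=10001110:
query ape: checks bit3=0, bit6=1 (has a 0) -> no => not a false positive
query gnu: checks bit0=1, bit7=0 (has a 0) -> no => not a false positive
query koi: checks bit1=0, bit7=0 (has a 0) -> no => not a false positive
query owl: checks bit1=0, bit3=0 (has a 0) -> no => not a false positive
False positives (alphabetical): none

Answer: none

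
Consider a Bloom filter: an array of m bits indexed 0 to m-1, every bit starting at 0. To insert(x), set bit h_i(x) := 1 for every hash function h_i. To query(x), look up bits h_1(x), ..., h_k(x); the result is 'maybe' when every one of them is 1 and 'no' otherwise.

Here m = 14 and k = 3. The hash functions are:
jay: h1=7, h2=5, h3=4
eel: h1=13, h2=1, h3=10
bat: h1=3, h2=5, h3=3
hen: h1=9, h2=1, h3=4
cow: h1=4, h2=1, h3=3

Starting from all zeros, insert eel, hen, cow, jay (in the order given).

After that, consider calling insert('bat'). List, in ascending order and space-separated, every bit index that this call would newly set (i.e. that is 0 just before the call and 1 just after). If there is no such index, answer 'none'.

Start: bits=00000000000000
After insert 'eel': sets bits 1 10 13 -> bits=01000000001001
After insert 'hen': sets bits 1 4 9 -> bits=01001000011001
After insert 'cow': sets bits 1 3 4 -> bits=01011000011001
After insert 'jay': sets bits 4 5 7 -> bits=01011101011001
insert 'bat' would touch bits 3 5; currently bit3=1, bit5=1
Bits that are 0 among those (would change 0->1): none

Answer: none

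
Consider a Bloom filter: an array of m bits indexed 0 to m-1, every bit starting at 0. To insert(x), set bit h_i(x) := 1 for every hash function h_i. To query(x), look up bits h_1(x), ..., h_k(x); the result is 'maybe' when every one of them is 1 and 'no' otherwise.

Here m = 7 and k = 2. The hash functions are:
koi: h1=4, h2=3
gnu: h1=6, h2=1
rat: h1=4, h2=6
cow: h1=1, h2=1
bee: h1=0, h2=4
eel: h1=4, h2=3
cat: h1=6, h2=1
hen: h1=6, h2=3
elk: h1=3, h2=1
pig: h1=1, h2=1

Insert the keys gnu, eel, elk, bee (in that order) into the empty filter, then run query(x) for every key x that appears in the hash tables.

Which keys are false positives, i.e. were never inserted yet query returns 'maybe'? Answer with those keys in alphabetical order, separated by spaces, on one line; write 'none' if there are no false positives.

Start: bits=0000000
After insert 'gnu': sets bits 1 6 -> bits=0100001
After insert 'eel': sets bits 3 4 -> bits=0101101
After insert 'elk': sets bits 1 3 -> bits=0101101
After insert 'bee': sets bits 0 4 -> bits=1101101
Not inserted: cat cow hen koi pig rat — query each against bits=1101101:
query cat: checks bit1=1, bit6=1 (all 1) -> maybe => FALSE POSITIVE
query cow: checks bit1=1 (all 1) -> maybe => FALSE POSITIVE
query hen: checks bit3=1, bit6=1 (all 1) -> maybe => FALSE POSITIVE
query koi: checks bit3=1, bit4=1 (all 1) -> maybe => FALSE POSITIVE
query pig: checks bit1=1 (all 1) -> maybe => FALSE POSITIVE
query rat: checks bit4=1, bit6=1 (all 1) -> maybe => FALSE POSITIVE
False positives (alphabetical): cat cow hen koi pig rat

Answer: cat cow hen koi pig rat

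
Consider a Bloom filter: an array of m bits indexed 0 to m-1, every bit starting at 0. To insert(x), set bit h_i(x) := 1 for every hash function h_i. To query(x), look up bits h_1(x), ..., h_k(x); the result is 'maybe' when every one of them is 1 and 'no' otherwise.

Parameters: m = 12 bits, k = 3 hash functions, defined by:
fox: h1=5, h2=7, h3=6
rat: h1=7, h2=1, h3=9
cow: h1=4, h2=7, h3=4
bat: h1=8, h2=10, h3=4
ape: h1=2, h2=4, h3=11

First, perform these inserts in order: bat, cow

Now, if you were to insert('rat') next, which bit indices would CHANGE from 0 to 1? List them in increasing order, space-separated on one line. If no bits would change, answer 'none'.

Answer: 1 9

Derivation:
Start: bits=000000000000
After insert 'bat': sets bits 4 8 10 -> bits=000010001010
After insert 'cow': sets bits 4 7 -> bits=000010011010
insert 'rat' would touch bits 1 7 9; currently bit1=0, bit7=1, bit9=0
Bits that are 0 among those (would change 0->1): 1 9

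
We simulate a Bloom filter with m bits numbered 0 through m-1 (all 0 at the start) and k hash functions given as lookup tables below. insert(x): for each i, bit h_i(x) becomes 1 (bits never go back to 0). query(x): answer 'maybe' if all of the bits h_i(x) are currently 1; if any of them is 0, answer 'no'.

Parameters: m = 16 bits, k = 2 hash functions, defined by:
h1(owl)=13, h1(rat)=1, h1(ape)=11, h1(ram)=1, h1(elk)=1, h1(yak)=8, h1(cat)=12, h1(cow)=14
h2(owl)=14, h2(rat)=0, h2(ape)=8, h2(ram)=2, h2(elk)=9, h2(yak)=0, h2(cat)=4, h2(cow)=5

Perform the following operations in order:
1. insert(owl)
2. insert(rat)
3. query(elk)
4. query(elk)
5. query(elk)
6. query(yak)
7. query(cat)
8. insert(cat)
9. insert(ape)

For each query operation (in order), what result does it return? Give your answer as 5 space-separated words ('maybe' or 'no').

Answer: no no no no no

Derivation:
Start: bits=0000000000000000
Op 1: insert owl -> sets bits 13 14 -> bits=0000000000000110
Op 2: insert rat -> sets bits 0 1 -> bits=1100000000000110
Op 3: query elk -> checks bit1=1, bit9=0 (has a 0) -> no
Op 4: query elk -> checks bit1=1, bit9=0 (has a 0) -> no
Op 5: query elk -> checks bit1=1, bit9=0 (has a 0) -> no
Op 6: query yak -> checks bit0=1, bit8=0 (has a 0) -> no
Op 7: query cat -> checks bit4=0, bit12=0 (has a 0) -> no
Op 8: insert cat -> sets bits 4 12 -> bits=1100100000001110
Op 9: insert ape -> sets bits 8 11 -> bits=1100100010011110
Query results in order: no no no no no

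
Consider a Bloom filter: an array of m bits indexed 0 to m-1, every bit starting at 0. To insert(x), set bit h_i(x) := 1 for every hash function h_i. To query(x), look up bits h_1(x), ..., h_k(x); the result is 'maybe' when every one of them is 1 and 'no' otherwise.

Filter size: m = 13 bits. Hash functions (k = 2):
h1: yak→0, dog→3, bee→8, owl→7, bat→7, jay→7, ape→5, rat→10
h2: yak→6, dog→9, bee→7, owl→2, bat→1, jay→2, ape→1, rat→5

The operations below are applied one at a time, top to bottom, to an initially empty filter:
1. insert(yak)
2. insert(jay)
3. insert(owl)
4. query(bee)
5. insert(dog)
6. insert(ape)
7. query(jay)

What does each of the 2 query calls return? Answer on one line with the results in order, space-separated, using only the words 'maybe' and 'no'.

Start: bits=0000000000000
Op 1: insert yak -> sets bits 0 6 -> bits=1000001000000
Op 2: insert jay -> sets bits 2 7 -> bits=1010001100000
Op 3: insert owl -> sets bits 2 7 -> bits=1010001100000
Op 4: query bee -> checks bit7=1, bit8=0 (has a 0) -> no
Op 5: insert dog -> sets bits 3 9 -> bits=1011001101000
Op 6: insert ape -> sets bits 1 5 -> bits=1111011101000
Op 7: query jay -> checks bit2=1, bit7=1 (all 1) -> maybe
Query results in order: no maybe

Answer: no maybe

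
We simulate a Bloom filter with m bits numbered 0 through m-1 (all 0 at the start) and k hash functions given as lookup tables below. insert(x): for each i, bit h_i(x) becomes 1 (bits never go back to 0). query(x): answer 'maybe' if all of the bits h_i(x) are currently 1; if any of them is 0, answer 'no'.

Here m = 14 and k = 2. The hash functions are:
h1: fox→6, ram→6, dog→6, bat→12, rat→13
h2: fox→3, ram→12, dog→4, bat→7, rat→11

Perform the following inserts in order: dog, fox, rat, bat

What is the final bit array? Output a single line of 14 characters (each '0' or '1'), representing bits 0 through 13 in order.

Answer: 00011011000111

Derivation:
Start: bits=00000000000000
After insert 'dog': sets bits 4 6 -> bits=00001010000000
After insert 'fox': sets bits 3 6 -> bits=00011010000000
After insert 'rat': sets bits 11 13 -> bits=00011010000101
After insert 'bat': sets bits 7 12 -> bits=00011011000111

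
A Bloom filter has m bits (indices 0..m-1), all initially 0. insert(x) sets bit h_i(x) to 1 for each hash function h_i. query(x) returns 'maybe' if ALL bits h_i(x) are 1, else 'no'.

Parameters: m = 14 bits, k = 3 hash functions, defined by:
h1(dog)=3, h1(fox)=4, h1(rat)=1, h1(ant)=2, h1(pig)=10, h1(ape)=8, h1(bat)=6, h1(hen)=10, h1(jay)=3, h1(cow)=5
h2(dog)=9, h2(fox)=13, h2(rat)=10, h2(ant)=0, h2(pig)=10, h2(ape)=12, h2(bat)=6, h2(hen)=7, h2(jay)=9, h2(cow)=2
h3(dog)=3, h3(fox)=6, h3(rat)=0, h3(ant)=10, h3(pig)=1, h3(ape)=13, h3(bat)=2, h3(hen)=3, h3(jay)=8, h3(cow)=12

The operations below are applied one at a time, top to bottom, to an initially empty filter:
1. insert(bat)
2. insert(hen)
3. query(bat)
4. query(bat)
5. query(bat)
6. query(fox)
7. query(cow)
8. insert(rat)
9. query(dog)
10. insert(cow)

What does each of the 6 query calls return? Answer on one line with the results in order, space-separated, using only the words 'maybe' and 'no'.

Answer: maybe maybe maybe no no no

Derivation:
Start: bits=00000000000000
Op 1: insert bat -> sets bits 2 6 -> bits=00100010000000
Op 2: insert hen -> sets bits 3 7 10 -> bits=00110011001000
Op 3: query bat -> checks bit2=1, bit6=1 (all 1) -> maybe
Op 4: query bat -> checks bit2=1, bit6=1 (all 1) -> maybe
Op 5: query bat -> checks bit2=1, bit6=1 (all 1) -> maybe
Op 6: query fox -> checks bit4=0, bit6=1, bit13=0 (has a 0) -> no
Op 7: query cow -> checks bit2=1, bit5=0, bit12=0 (has a 0) -> no
Op 8: insert rat -> sets bits 0 1 10 -> bits=11110011001000
Op 9: query dog -> checks bit3=1, bit9=0 (has a 0) -> no
Op 10: insert cow -> sets bits 2 5 12 -> bits=11110111001010
Query results in order: maybe maybe maybe no no no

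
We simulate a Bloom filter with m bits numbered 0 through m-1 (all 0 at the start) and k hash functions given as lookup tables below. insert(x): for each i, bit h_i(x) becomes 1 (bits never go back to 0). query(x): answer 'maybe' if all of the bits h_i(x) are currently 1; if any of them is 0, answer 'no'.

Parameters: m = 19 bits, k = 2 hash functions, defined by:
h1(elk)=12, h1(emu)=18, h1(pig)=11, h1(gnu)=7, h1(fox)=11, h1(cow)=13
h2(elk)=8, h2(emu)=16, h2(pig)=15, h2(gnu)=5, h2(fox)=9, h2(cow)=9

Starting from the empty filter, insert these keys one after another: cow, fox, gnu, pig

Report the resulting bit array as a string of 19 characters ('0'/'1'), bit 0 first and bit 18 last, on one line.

Answer: 0000010101010101000

Derivation:
Start: bits=0000000000000000000
After insert 'cow': sets bits 9 13 -> bits=0000000001000100000
After insert 'fox': sets bits 9 11 -> bits=0000000001010100000
After insert 'gnu': sets bits 5 7 -> bits=0000010101010100000
After insert 'pig': sets bits 11 15 -> bits=0000010101010101000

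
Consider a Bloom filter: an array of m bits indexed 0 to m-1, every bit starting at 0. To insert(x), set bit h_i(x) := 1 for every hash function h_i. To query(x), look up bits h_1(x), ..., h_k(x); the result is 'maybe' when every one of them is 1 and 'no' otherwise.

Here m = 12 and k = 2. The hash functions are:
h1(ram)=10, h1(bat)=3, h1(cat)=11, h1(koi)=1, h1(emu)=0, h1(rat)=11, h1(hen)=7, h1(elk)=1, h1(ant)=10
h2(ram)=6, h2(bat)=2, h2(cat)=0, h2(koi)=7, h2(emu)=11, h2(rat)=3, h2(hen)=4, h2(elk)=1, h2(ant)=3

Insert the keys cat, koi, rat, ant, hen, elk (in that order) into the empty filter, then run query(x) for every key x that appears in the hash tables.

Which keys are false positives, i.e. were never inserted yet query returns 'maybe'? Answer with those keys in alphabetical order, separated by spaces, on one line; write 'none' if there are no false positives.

Start: bits=000000000000
After insert 'cat': sets bits 0 11 -> bits=100000000001
After insert 'koi': sets bits 1 7 -> bits=110000010001
After insert 'rat': sets bits 3 11 -> bits=110100010001
After insert 'ant': sets bits 3 10 -> bits=110100010011
After insert 'hen': sets bits 4 7 -> bits=110110010011
After insert 'elk': sets bits 1 -> bits=110110010011
Not inserted: bat emu ram — query each against bits=110110010011:
query bat: checks bit2=0, bit3=1 (has a 0) -> no => not a false positive
query emu: checks bit0=1, bit11=1 (all 1) -> maybe => FALSE POSITIVE
query ram: checks bit6=0, bit10=1 (has a 0) -> no => not a false positive
False positives (alphabetical): emu

Answer: emu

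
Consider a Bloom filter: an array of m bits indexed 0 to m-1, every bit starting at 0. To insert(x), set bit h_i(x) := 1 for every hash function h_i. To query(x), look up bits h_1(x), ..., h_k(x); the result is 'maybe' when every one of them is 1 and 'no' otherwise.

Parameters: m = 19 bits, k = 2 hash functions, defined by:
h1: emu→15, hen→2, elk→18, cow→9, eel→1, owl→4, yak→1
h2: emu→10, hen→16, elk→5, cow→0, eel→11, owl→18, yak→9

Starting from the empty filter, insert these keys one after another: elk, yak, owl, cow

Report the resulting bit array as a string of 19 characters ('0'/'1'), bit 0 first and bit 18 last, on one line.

Answer: 1100110001000000001

Derivation:
Start: bits=0000000000000000000
After insert 'elk': sets bits 5 18 -> bits=0000010000000000001
After insert 'yak': sets bits 1 9 -> bits=0100010001000000001
After insert 'owl': sets bits 4 18 -> bits=0100110001000000001
After insert 'cow': sets bits 0 9 -> bits=1100110001000000001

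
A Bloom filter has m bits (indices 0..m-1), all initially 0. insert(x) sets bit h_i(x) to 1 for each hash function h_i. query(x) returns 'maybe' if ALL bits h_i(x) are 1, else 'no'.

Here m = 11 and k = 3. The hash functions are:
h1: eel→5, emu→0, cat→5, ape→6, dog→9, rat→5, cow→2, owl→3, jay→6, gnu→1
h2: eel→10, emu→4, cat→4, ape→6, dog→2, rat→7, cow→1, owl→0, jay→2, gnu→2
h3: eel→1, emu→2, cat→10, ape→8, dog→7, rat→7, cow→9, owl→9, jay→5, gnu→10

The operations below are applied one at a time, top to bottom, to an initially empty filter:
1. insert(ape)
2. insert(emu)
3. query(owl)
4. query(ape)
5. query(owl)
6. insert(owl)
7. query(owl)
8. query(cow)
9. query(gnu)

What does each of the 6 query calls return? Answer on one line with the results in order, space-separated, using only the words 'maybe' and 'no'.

Start: bits=00000000000
Op 1: insert ape -> sets bits 6 8 -> bits=00000010100
Op 2: insert emu -> sets bits 0 2 4 -> bits=10101010100
Op 3: query owl -> checks bit0=1, bit3=0, bit9=0 (has a 0) -> no
Op 4: query ape -> checks bit6=1, bit8=1 (all 1) -> maybe
Op 5: query owl -> checks bit0=1, bit3=0, bit9=0 (has a 0) -> no
Op 6: insert owl -> sets bits 0 3 9 -> bits=10111010110
Op 7: query owl -> checks bit0=1, bit3=1, bit9=1 (all 1) -> maybe
Op 8: query cow -> checks bit1=0, bit2=1, bit9=1 (has a 0) -> no
Op 9: query gnu -> checks bit1=0, bit2=1, bit10=0 (has a 0) -> no
Query results in order: no maybe no maybe no no

Answer: no maybe no maybe no no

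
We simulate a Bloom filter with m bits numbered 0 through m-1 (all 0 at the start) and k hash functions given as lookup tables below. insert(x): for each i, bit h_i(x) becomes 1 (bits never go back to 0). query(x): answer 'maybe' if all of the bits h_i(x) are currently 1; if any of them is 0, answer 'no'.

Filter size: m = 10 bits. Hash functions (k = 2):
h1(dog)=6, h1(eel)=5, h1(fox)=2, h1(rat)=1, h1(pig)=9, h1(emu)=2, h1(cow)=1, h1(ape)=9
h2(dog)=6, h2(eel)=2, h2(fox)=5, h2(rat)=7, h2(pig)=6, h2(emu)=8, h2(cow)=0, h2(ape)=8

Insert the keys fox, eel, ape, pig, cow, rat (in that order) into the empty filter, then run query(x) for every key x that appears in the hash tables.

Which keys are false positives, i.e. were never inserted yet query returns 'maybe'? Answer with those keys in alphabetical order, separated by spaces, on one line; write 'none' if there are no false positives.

Start: bits=0000000000
After insert 'fox': sets bits 2 5 -> bits=0010010000
After insert 'eel': sets bits 2 5 -> bits=0010010000
After insert 'ape': sets bits 8 9 -> bits=0010010011
After insert 'pig': sets bits 6 9 -> bits=0010011011
After insert 'cow': sets bits 0 1 -> bits=1110011011
After insert 'rat': sets bits 1 7 -> bits=1110011111
Not inserted: dog emu — query each against bits=1110011111:
query dog: checks bit6=1 (all 1) -> maybe => FALSE POSITIVE
query emu: checks bit2=1, bit8=1 (all 1) -> maybe => FALSE POSITIVE
False positives (alphabetical): dog emu

Answer: dog emu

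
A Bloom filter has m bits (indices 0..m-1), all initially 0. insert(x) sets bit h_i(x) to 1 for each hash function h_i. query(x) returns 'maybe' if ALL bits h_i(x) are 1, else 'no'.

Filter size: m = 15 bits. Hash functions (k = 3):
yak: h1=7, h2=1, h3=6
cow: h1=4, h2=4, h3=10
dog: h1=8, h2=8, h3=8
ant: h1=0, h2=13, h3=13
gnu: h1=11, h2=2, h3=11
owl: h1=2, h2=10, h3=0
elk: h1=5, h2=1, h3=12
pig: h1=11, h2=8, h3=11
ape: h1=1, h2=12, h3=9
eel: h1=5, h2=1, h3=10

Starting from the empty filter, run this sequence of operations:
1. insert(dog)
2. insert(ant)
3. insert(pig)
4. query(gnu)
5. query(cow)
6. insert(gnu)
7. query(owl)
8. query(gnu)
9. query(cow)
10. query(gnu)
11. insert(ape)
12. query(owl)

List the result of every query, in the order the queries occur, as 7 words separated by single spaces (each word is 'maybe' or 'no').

Start: bits=000000000000000
Op 1: insert dog -> sets bits 8 -> bits=000000001000000
Op 2: insert ant -> sets bits 0 13 -> bits=100000001000010
Op 3: insert pig -> sets bits 8 11 -> bits=100000001001010
Op 4: query gnu -> checks bit2=0, bit11=1 (has a 0) -> no
Op 5: query cow -> checks bit4=0, bit10=0 (has a 0) -> no
Op 6: insert gnu -> sets bits 2 11 -> bits=101000001001010
Op 7: query owl -> checks bit0=1, bit2=1, bit10=0 (has a 0) -> no
Op 8: query gnu -> checks bit2=1, bit11=1 (all 1) -> maybe
Op 9: query cow -> checks bit4=0, bit10=0 (has a 0) -> no
Op 10: query gnu -> checks bit2=1, bit11=1 (all 1) -> maybe
Op 11: insert ape -> sets bits 1 9 12 -> bits=111000001101110
Op 12: query owl -> checks bit0=1, bit2=1, bit10=0 (has a 0) -> no
Query results in order: no no no maybe no maybe no

Answer: no no no maybe no maybe no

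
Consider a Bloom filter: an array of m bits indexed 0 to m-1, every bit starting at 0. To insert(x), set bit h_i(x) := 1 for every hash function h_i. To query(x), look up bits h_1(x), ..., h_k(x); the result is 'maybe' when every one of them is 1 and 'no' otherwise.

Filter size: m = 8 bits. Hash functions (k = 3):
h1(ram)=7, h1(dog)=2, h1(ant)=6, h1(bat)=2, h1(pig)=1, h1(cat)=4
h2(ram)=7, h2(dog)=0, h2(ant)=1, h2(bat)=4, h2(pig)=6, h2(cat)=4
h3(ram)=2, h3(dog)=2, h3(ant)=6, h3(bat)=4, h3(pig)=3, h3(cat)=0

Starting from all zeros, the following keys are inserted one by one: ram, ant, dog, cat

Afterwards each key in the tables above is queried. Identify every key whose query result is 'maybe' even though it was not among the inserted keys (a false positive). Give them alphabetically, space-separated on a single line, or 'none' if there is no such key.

Start: bits=00000000
After insert 'ram': sets bits 2 7 -> bits=00100001
After insert 'ant': sets bits 1 6 -> bits=01100011
After insert 'dog': sets bits 0 2 -> bits=11100011
After insert 'cat': sets bits 0 4 -> bits=11101011
Not inserted: bat pig — query each against bits=11101011:
query bat: checks bit2=1, bit4=1 (all 1) -> maybe => FALSE POSITIVE
query pig: checks bit1=1, bit3=0, bit6=1 (has a 0) -> no => not a false positive
False positives (alphabetical): bat

Answer: bat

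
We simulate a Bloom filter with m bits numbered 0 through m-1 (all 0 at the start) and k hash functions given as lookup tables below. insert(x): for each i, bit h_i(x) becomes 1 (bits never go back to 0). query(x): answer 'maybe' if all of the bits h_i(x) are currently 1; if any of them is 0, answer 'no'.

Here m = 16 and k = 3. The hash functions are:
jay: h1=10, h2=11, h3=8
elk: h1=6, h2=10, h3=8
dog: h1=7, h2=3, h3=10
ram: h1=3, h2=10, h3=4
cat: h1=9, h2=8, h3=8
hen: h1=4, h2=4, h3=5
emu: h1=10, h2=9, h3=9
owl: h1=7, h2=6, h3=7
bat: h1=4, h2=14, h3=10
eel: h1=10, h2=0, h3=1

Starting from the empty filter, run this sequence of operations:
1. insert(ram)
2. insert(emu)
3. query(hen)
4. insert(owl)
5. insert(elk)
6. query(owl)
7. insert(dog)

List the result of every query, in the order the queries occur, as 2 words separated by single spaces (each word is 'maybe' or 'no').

Start: bits=0000000000000000
Op 1: insert ram -> sets bits 3 4 10 -> bits=0001100000100000
Op 2: insert emu -> sets bits 9 10 -> bits=0001100001100000
Op 3: query hen -> checks bit4=1, bit5=0 (has a 0) -> no
Op 4: insert owl -> sets bits 6 7 -> bits=0001101101100000
Op 5: insert elk -> sets bits 6 8 10 -> bits=0001101111100000
Op 6: query owl -> checks bit6=1, bit7=1 (all 1) -> maybe
Op 7: insert dog -> sets bits 3 7 10 -> bits=0001101111100000
Query results in order: no maybe

Answer: no maybe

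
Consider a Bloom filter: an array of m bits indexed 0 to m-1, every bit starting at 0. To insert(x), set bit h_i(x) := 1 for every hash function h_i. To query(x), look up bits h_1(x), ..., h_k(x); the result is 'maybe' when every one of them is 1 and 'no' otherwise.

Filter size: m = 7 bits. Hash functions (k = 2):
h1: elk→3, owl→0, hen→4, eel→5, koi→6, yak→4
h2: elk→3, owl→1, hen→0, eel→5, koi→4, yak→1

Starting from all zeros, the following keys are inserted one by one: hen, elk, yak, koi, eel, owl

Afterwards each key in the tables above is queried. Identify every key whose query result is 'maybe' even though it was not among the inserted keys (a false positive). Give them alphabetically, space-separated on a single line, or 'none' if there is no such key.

Start: bits=0000000
After insert 'hen': sets bits 0 4 -> bits=1000100
After insert 'elk': sets bits 3 -> bits=1001100
After insert 'yak': sets bits 1 4 -> bits=1101100
After insert 'koi': sets bits 4 6 -> bits=1101101
After insert 'eel': sets bits 5 -> bits=1101111
After insert 'owl': sets bits 0 1 -> bits=1101111
Not inserted: (none) — query each against bits=1101111:
False positives (alphabetical): none

Answer: none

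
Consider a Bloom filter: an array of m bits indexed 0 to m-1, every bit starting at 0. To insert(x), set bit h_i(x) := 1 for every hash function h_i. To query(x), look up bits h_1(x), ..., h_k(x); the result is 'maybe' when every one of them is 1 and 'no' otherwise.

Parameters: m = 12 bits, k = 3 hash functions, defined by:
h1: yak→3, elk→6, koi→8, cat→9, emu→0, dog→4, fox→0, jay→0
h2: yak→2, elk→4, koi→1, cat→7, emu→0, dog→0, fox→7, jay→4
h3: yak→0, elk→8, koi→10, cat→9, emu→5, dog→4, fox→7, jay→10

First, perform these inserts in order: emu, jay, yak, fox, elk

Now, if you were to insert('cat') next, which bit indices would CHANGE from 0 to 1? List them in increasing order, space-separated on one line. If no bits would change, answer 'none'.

Start: bits=000000000000
After insert 'emu': sets bits 0 5 -> bits=100001000000
After insert 'jay': sets bits 0 4 10 -> bits=100011000010
After insert 'yak': sets bits 0 2 3 -> bits=101111000010
After insert 'fox': sets bits 0 7 -> bits=101111010010
After insert 'elk': sets bits 4 6 8 -> bits=101111111010
insert 'cat' would touch bits 7 9; currently bit7=1, bit9=0
Bits that are 0 among those (would change 0->1): 9

Answer: 9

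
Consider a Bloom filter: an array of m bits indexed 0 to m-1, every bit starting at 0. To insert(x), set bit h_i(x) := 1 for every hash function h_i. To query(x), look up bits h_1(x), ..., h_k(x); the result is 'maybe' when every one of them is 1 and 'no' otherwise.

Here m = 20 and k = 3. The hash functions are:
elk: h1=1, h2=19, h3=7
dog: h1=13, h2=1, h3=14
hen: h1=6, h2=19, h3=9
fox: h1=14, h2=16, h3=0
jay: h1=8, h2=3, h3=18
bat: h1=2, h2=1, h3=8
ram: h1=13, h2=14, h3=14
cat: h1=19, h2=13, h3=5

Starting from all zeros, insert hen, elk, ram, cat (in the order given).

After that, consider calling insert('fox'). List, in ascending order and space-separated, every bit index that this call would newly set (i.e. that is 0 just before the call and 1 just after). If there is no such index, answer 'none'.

Start: bits=00000000000000000000
After insert 'hen': sets bits 6 9 19 -> bits=00000010010000000001
After insert 'elk': sets bits 1 7 19 -> bits=01000011010000000001
After insert 'ram': sets bits 13 14 -> bits=01000011010001100001
After insert 'cat': sets bits 5 13 19 -> bits=01000111010001100001
insert 'fox' would touch bits 0 14 16; currently bit0=0, bit14=1, bit16=0
Bits that are 0 among those (would change 0->1): 0 16

Answer: 0 16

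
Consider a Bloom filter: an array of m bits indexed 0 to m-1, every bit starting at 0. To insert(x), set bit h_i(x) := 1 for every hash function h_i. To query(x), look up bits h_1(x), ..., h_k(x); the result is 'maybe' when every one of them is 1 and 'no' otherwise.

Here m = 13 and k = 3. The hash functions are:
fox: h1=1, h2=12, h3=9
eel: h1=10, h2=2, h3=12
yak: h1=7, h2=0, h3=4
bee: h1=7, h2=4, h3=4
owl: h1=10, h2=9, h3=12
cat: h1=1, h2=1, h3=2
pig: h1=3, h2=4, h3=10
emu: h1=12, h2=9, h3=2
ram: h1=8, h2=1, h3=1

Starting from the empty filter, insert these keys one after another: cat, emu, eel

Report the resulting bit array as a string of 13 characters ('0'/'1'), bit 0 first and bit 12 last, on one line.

Start: bits=0000000000000
After insert 'cat': sets bits 1 2 -> bits=0110000000000
After insert 'emu': sets bits 2 9 12 -> bits=0110000001001
After insert 'eel': sets bits 2 10 12 -> bits=0110000001101

Answer: 0110000001101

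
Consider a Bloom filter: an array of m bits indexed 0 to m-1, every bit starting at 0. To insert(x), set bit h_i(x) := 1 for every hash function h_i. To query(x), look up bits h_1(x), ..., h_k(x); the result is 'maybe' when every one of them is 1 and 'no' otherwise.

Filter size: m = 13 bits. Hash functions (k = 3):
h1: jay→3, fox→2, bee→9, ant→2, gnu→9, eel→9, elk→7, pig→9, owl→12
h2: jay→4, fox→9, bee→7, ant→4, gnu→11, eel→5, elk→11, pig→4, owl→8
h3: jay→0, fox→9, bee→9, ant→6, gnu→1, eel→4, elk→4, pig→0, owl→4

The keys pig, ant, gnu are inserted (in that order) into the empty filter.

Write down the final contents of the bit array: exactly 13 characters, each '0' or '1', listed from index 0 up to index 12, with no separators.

Answer: 1110101001010

Derivation:
Start: bits=0000000000000
After insert 'pig': sets bits 0 4 9 -> bits=1000100001000
After insert 'ant': sets bits 2 4 6 -> bits=1010101001000
After insert 'gnu': sets bits 1 9 11 -> bits=1110101001010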